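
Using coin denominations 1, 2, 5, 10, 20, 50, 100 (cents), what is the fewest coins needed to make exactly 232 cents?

232 = 2×100 + 1×20 + 1×10 + 1×2
Total coins = 2 + 1 + 1 + 1 = 5

5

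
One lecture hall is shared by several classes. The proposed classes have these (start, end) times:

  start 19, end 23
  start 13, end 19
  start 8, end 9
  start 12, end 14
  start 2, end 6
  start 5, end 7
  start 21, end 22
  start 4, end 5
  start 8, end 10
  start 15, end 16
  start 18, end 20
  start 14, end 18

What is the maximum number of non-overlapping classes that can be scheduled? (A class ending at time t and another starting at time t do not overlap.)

Sort by end time and greedily take each interval whose start is ≥ the last chosen end.
Sorted by end: (4,5)  (2,6)  (5,7)  (8,9)  (8,10)  (12,14)  (15,16)  (14,18)  (13,19)  (18,20)  (21,22)  (19,23)
take (4,5); take (5,7); take (8,9); take (12,14); take (15,16); skip (13,19); take (18,20); take (21,22); skip (19,23).
Selected 7 classes.

7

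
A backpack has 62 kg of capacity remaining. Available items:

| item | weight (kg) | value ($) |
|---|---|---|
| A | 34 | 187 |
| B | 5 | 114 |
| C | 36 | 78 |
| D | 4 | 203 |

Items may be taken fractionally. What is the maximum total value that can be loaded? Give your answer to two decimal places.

545.17

Ratios (sorted): D 50.75, B 22.80, A 5.50, C 2.17
take D (4 @ 203); take B (5 @ 114); take A (34 @ 187); take 19/36 of C → 41.17. Capacity used 62/62.
Total value = 545.17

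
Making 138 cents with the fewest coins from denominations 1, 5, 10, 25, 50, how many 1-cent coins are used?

3

138 = 2×50 + 1×25 + 1×10 + 3×1
Count of 1: 3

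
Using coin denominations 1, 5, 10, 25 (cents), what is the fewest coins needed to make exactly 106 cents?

Use the largest denomination that fits, subtract, and repeat.
106 = 4×25 + 1×5 + 1×1
Total coins = 4 + 1 + 1 = 6

6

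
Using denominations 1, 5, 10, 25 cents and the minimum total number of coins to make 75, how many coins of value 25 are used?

Greedy: take as many of the largest coin as possible, then repeat with the remainder.
75 = 3×25
Count of 25: 3

3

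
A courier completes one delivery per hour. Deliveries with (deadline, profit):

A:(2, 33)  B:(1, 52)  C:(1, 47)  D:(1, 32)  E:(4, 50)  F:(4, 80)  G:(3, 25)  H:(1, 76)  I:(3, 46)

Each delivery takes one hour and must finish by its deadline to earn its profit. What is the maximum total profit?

252

Take jobs in profit order; each goes to the latest open slot no later than its deadline.
By profit: F(d4,80), H(d1,76), B(d1,52), E(d4,50), C(d1,47), I(d3,46), A(d2,33), D(d1,32), G(d3,25)
F→slot 4; H→slot 1; B skipped; E→slot 3; C skipped; I→slot 2; A skipped; D skipped; G skipped.
Profit = 76 + 46 + 50 + 80 = 252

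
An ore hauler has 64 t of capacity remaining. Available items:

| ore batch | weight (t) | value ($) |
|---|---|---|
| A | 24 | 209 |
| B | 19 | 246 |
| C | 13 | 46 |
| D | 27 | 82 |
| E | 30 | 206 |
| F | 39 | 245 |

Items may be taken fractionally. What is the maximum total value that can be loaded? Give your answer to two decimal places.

Sort by value per unit weight and fill in that order.
Order: B (246/19=12.95) > A (209/24=8.71) > E (206/30=6.87) > F (245/39=6.28) > C (46/13=3.54) > D (82/27=3.04)
Fill: take B (19 @ 246) → take A (24 @ 209) → take 21/30 of E → 144.20; 64/64 used.
Total value = 599.20

599.20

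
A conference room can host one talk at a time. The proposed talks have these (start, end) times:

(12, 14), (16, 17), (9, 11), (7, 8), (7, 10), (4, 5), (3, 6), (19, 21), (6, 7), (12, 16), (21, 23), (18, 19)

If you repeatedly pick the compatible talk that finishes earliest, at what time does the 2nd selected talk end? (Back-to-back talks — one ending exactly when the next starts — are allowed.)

7

Greedy by earliest finish: after sorting by end time, pick each interval compatible with the last pick.
Sorted by end: (4,5)  (3,6)  (6,7)  (7,8)  (7,10)  (9,11)  (12,14)  (12,16)  (16,17)  (18,19)  (19,21)  (21,23)
take (4,5); take (6,7); take (7,8); take (9,11); take (12,14); skip (12,16); take (16,17); take (18,19); take (19,21); take (21,23).
Selected: (4,5) (6,7) (7,8) (9,11) (12,14) (16,17) (18,19) (19,21) (21,23)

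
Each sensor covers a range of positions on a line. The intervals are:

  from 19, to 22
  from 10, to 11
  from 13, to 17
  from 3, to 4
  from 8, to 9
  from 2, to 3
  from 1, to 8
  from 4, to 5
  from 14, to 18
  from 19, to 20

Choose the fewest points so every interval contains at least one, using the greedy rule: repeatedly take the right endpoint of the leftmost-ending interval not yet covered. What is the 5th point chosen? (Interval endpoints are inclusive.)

17

Sort by right endpoint; whenever an interval is uncovered, place a point at its right end.
Sorted: [2,3] [3,4] [4,5] [1,8] [8,9] [10,11] [13,17] [14,18] [19,20] [19,22]
{[2,3],[3,4]} hit by 3; {[4,5],[1,8]} hit by 5; {[8,9]} hit by 9; {[10,11]} hit by 11; {[13,17],[14,18]} hit by 17; {[19,20],[19,22]} hit by 20.
Points: 3, 5, 9, 11, 17, 20 (6 total).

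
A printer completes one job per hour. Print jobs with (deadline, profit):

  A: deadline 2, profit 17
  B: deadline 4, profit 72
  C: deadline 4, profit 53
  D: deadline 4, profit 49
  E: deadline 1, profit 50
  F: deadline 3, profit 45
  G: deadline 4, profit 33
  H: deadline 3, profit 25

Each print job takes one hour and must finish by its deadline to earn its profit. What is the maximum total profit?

224

Take jobs in profit order; each goes to the latest open slot no later than its deadline.
By profit: B(d4,72), C(d4,53), E(d1,50), D(d4,49), F(d3,45), G(d4,33), H(d3,25), A(d2,17)
B→slot 4; C→slot 3; E→slot 1; D→slot 2; F skipped; G skipped; H skipped; A skipped.
Profit = 50 + 49 + 53 + 72 = 224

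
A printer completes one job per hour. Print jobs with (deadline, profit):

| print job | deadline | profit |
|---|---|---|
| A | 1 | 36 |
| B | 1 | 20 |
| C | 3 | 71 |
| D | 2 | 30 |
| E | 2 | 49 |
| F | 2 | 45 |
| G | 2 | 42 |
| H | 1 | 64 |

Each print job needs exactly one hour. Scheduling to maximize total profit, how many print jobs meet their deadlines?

Profit order: C=71 H=64 E=49 F=45 G=42 A=36 D=30 B=20
Assign: C→slot 3, H→slot 1, E→slot 2, F skipped, G skipped, A skipped, D skipped, B skipped.
Slots: [1:H] [2:E] [3:C]
3 of 8 scheduled.

3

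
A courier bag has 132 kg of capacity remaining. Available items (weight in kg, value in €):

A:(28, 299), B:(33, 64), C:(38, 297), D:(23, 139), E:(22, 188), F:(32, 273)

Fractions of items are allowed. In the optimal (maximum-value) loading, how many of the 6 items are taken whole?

4

Greedy by value/weight ratio, highest first.
Ratios (sorted): A 10.68, E 8.55, F 8.53, C 7.82, D 6.04, B 1.94
take A (28 @ 299); take E (22 @ 188); take F (32 @ 273); take C (38 @ 297); take 12/23 of D → 72.52. Capacity used 132/132.
4 item(s) taken whole; one partial (take 12/23 of D).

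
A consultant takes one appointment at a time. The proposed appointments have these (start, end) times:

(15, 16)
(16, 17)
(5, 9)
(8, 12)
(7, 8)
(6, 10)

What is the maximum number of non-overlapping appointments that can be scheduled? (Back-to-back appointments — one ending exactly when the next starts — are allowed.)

4

Order by finish time; keep every interval that doesn't clash with the previous kept one.
Sorted by end: (7,8)  (5,9)  (6,10)  (8,12)  (15,16)  (16,17)
take (7,8); take (8,12); take (15,16); take (16,17).
Selected 4 appointments.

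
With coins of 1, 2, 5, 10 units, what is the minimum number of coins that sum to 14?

Use the largest denomination that fits, subtract, and repeat.
14 − 1×10→4 − 2×2→0
Total coins = 1 + 2 = 3

3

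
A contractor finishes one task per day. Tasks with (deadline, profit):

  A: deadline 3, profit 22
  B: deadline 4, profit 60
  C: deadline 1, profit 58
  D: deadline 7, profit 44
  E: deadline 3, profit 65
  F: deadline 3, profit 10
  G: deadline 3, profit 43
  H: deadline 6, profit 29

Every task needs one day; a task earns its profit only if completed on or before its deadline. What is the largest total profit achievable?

299

By profit: E(d3,65), B(d4,60), C(d1,58), D(d7,44), G(d3,43), H(d6,29), A(d3,22), F(d3,10)
E→slot 3; B→slot 4; C→slot 1; D→slot 7; G→slot 2; H→slot 6; A skipped; F skipped.
Profit = 58 + 43 + 65 + 60 + 29 + 44 = 299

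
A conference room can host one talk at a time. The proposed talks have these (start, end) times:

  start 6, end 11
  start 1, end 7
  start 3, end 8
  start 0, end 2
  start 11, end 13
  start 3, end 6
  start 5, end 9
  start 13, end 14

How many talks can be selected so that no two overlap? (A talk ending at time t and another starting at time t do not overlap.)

5

Greedy by earliest finish: after sorting by end time, pick each interval compatible with the last pick.
Sorted by end: (0,2)  (3,6)  (1,7)  (3,8)  (5,9)  (6,11)  (11,13)  (13,14)
take (0,2); take (3,6); take (6,11); take (11,13); take (13,14).
Selected 5 talks.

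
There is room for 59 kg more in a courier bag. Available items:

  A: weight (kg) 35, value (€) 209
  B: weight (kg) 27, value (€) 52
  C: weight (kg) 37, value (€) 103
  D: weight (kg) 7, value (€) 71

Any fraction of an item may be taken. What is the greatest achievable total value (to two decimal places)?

Ratios (sorted): D 10.14, A 5.97, C 2.78, B 1.93
take D (7 @ 71); take A (35 @ 209); take 17/37 of C → 47.32. Capacity used 59/59.
Total value = 327.32

327.32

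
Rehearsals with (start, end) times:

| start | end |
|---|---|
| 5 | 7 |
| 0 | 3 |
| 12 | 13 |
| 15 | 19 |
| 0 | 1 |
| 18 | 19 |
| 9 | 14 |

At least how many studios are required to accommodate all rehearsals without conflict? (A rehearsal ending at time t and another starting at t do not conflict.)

2

Events (time:±→running): 0:+→1 0:+→2 … peak 2.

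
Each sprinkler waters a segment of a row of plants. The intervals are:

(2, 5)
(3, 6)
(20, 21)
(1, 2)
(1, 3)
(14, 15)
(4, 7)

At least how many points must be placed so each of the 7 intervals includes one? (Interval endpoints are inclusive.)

Process intervals by earliest right end; each time one isn't hit yet, stab at its right endpoint.
Sorted: [1,2] [1,3] [2,5] [3,6] [4,7] [14,15] [20,21]
{[1,2],[1,3],[2,5]} hit by 2; {[3,6],[4,7]} hit by 6; {[14,15]} hit by 15; {[20,21]} hit by 21.
Points: 2, 6, 15, 21 (4 total).

4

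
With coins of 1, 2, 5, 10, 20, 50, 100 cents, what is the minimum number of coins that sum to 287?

Use the largest denomination that fits, subtract, and repeat.
287 = 2×100 + 1×50 + 1×20 + 1×10 + 1×5 + 1×2
Total coins = 2 + 1 + 1 + 1 + 1 + 1 = 7

7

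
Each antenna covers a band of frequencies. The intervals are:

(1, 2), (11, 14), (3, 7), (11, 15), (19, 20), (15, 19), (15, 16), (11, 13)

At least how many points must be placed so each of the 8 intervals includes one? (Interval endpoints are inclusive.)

5

Process intervals by earliest right end; each time one isn't hit yet, stab at its right endpoint.
By right end: [1,2]  [3,7]  [11,13]  [11,14]  [11,15]  [15,16]  [15,19]  [19,20]
[1,2] uncovered → point at 2; [3,7] uncovered → point at 7; [11,13] uncovered → point at 13; [15,16] uncovered → point at 16; [19,20] uncovered → point at 20.
Points: 2, 7, 13, 16, 20 (5 total).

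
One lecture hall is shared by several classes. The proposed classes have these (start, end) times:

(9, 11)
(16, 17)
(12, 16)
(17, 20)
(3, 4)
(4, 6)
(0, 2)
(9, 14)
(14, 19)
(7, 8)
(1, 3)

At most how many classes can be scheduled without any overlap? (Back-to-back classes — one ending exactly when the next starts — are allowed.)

Sort by end time and greedily take each interval whose start is ≥ the last chosen end.
Sorted by end: (0,2)  (1,3)  (3,4)  (4,6)  (7,8)  (9,11)  (9,14)  (12,16)  (16,17)  (14,19)  (17,20)
take (0,2); take (3,4); take (4,6); take (7,8); take (9,11); take (12,16); take (16,17); skip (14,19); take (17,20).
Selected 8 classes.

8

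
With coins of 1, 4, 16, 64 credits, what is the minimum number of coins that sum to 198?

Greedy: take as many of the largest coin as possible, then repeat with the remainder.
198 = 3×64 + 1×4 + 2×1
Total coins = 3 + 1 + 2 = 6

6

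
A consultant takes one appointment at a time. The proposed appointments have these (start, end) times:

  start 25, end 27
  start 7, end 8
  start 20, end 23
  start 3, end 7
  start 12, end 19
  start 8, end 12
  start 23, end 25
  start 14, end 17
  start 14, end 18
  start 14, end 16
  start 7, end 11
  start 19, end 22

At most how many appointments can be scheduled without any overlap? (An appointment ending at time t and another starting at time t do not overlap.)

By end time: (3,7), (7,8), (7,11), (8,12), (14,16), (14,17), (14,18), (12,19), (19,22), (20,23), (23,25), (25,27).
Pick (3,7); next start ≥ 7 → (7,8); next start ≥ 8 → (8,12); next start ≥ 12 → (14,16); next start ≥ 16 → (19,22); next start ≥ 22 → (23,25); next start ≥ 25 → (25,27).
Selected 7 appointments.

7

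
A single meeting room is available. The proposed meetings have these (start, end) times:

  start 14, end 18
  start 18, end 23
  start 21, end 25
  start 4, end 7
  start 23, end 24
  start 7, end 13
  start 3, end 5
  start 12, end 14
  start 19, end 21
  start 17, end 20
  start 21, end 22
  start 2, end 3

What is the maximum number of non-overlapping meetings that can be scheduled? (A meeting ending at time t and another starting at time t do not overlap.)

7

Sorted by end: (2,3)  (3,5)  (4,7)  (7,13)  (12,14)  (14,18)  (17,20)  (19,21)  (21,22)  (18,23)  (23,24)  (21,25)
take (2,3); take (3,5); take (7,13); take (14,18); take (19,21); take (21,22); skip (18,23); take (23,24).
Selected 7 meetings.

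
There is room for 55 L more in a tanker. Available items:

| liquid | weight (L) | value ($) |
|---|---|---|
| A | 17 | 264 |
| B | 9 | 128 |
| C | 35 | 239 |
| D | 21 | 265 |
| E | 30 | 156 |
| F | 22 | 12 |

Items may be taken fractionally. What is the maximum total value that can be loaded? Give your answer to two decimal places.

Ratios (sorted): A 15.53, B 14.22, D 12.62, C 6.83, E 5.20, F 0.55
take A (17 @ 264); take B (9 @ 128); take D (21 @ 265); take 8/35 of C → 54.63. Capacity used 55/55.
Total value = 711.63

711.63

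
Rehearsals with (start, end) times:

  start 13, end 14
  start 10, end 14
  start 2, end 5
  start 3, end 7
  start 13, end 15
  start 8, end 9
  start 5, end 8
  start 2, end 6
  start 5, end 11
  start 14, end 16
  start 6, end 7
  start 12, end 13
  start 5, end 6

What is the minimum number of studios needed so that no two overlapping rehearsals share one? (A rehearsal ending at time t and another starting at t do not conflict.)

The answer is the maximum number of intervals overlapping at any instant.
Events (time:±→running): 2:+→1 2:+→2 3:+→3 5:-→2 5:+→3 5:+→4 5:+→5 … peak 5.

5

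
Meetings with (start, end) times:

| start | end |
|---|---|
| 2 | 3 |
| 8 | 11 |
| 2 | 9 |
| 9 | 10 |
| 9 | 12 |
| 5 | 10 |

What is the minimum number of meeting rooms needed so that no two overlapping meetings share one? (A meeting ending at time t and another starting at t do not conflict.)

4

The answer is the maximum number of intervals overlapping at any instant.
starts: [2, 2, 5, 8, 9, 9]
ends:   [3, 9, 10, 10, 11, 12]
s2→1 s2→2 e3→1 s5→2 s8→3 e9→2 s9→3 s9→4  — peak 4.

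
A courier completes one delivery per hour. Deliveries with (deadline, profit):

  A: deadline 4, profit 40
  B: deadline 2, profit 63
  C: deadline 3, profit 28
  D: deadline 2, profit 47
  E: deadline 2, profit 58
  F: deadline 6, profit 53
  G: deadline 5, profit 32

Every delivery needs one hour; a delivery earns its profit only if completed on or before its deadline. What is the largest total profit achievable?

By profit: B(d2,63), E(d2,58), F(d6,53), D(d2,47), A(d4,40), G(d5,32), C(d3,28)
B→slot 2; E→slot 1; F→slot 6; D skipped; A→slot 4; G→slot 5; C→slot 3.
Profit = 58 + 63 + 28 + 40 + 32 + 53 = 274

274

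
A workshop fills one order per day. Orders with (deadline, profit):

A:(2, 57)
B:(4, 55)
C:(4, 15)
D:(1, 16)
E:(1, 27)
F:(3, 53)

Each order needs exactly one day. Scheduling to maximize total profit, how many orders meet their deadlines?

Take jobs in profit order; each goes to the latest open slot no later than its deadline.
Profit order: A=57 B=55 F=53 E=27 D=16 C=15
Assign: A→slot 2, B→slot 4, F→slot 3, E→slot 1, D skipped, C skipped.
Slots: [1:E] [2:A] [3:F] [4:B]
4 of 6 scheduled.

4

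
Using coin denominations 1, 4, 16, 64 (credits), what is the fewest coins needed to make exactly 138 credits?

6

Use the largest denomination that fits, subtract, and repeat.
138 − 2×64→10 − 2×4→2 − 2×1→0
Total coins = 2 + 2 + 2 = 6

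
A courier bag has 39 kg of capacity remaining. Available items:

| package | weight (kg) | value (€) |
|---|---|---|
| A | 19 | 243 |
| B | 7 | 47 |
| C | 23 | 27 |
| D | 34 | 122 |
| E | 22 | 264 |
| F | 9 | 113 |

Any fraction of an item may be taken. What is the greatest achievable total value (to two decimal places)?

Order: A (243/19=12.79) > F (113/9=12.56) > E (264/22=12.00) > B (47/7=6.71) > D (122/34=3.59) > C (27/23=1.17)
Fill: take A (19 @ 243) → take F (9 @ 113) → take 11/22 of E → 132.00; 39/39 used.
Total value = 488.00

488.00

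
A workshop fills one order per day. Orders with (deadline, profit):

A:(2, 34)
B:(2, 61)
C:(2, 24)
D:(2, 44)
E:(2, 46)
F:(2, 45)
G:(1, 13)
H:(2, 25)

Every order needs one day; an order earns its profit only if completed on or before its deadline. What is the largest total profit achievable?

Take jobs in profit order; each goes to the latest open slot no later than its deadline.
Profit order: B=61 E=46 F=45 D=44 A=34 H=25 C=24 G=13
Assign: B→slot 2, E→slot 1, F skipped, D skipped, A skipped, H skipped, C skipped, G skipped.
Slots: [1:E] [2:B]
Profit = 46 + 61 = 107

107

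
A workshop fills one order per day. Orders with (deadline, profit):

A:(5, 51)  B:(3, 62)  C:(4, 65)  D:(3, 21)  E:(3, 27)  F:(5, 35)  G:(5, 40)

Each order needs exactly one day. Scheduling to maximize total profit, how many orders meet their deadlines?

5

Take jobs in profit order; each goes to the latest open slot no later than its deadline.
Profit order: C=65 B=62 A=51 G=40 F=35 E=27 D=21
Assign: C→slot 4, B→slot 3, A→slot 5, G→slot 2, F→slot 1, E skipped, D skipped.
Slots: [1:F] [2:G] [3:B] [4:C] [5:A]
5 of 7 scheduled.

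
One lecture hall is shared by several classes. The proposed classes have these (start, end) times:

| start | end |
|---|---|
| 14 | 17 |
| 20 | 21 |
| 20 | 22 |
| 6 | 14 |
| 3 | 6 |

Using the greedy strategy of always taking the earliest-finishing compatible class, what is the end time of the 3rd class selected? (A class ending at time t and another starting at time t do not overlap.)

Greedy by earliest finish: after sorting by end time, pick each interval compatible with the last pick.
By end time: (3,6), (6,14), (14,17), (20,21), (20,22).
Pick (3,6); next start ≥ 6 → (6,14); next start ≥ 14 → (14,17); next start ≥ 17 → (20,21).
Selected: (3,6) (6,14) (14,17) (20,21)

17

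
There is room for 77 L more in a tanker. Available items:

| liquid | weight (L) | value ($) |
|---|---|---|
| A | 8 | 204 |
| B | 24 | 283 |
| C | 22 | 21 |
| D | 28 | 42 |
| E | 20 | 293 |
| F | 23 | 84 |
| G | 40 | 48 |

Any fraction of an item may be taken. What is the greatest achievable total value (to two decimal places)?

Order: A (204/8=25.50) > E (293/20=14.65) > B (283/24=11.79) > F (84/23=3.65) > D (42/28=1.50) > G (48/40=1.20) > C (21/22=0.95)
Fill: take A (8 @ 204) → take E (20 @ 293) → take B (24 @ 283) → take F (23 @ 84) → take 2/28 of D → 3.00; 77/77 used.
Total value = 867.00

867.00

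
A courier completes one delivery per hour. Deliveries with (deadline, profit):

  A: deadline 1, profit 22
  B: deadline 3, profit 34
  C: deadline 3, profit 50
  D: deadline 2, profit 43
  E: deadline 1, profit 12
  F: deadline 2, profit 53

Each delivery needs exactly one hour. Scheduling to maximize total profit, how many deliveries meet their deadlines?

Take jobs in profit order; each goes to the latest open slot no later than its deadline.
Profit order: F=53 C=50 D=43 B=34 A=22 E=12
Assign: F→slot 2, C→slot 3, D→slot 1, B skipped, A skipped, E skipped.
Slots: [1:D] [2:F] [3:C]
3 of 6 scheduled.

3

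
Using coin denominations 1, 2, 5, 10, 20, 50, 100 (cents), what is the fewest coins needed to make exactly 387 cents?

8

Greedy: take as many of the largest coin as possible, then repeat with the remainder.
387 = 3×100 + 1×50 + 1×20 + 1×10 + 1×5 + 1×2
Total coins = 3 + 1 + 1 + 1 + 1 + 1 = 8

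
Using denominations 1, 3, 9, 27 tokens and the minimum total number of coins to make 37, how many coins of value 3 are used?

0

37 = 1×27 + 1×9 + 1×1
Count of 3: 0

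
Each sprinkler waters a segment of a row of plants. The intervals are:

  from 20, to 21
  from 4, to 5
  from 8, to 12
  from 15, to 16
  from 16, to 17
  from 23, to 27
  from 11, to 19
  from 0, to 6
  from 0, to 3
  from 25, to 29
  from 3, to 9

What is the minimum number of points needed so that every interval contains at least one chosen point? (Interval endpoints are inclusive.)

6

Process intervals by earliest right end; each time one isn't hit yet, stab at its right endpoint.
Sorted: [0,3] [4,5] [0,6] [3,9] [8,12] [15,16] [16,17] [11,19] [20,21] [23,27] [25,29]
{[0,3]} hit by 3; {[4,5],[0,6],[3,9]} hit by 5; {[8,12]} hit by 12; {[15,16],[16,17],[11,19]} hit by 16; {[20,21]} hit by 21; {[23,27],[25,29]} hit by 27.
Points: 3, 5, 12, 16, 21, 27 (6 total).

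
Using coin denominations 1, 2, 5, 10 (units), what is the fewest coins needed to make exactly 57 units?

Use the largest denomination that fits, subtract, and repeat.
57 = 5×10 + 1×5 + 1×2
Total coins = 5 + 1 + 1 = 7

7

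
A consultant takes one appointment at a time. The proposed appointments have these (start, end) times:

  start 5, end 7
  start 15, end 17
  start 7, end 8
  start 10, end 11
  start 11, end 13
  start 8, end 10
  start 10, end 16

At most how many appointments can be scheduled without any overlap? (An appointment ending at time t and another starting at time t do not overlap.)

6

Greedy by earliest finish: after sorting by end time, pick each interval compatible with the last pick.
Sorted by end: (5,7)  (7,8)  (8,10)  (10,11)  (11,13)  (10,16)  (15,17)
take (5,7); take (7,8); take (8,10); take (10,11); take (11,13); skip (10,16); take (15,17).
Selected 6 appointments.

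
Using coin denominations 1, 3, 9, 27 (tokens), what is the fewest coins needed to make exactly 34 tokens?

Greedy: take as many of the largest coin as possible, then repeat with the remainder.
34 − 1×27→7 − 2×3→1 − 1×1→0
Total coins = 1 + 2 + 1 = 4

4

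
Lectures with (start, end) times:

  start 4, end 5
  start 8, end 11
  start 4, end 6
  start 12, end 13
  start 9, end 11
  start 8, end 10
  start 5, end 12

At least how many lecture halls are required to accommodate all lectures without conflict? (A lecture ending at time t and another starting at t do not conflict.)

4

starts: [4, 4, 5, 8, 8, 9, 12]
ends:   [5, 6, 10, 11, 11, 12, 13]
s4→1 s4→2 e5→1 s5→2 e6→1 s8→2 s8→3 s9→4  — peak 4.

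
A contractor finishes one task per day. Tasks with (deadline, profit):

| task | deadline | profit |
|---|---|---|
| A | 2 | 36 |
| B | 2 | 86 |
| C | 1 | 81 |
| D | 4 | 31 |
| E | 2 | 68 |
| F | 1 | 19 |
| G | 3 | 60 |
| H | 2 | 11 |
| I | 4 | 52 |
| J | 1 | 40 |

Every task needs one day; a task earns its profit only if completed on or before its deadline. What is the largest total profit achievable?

279

Take jobs in profit order; each goes to the latest open slot no later than its deadline.
Profit order: B=86 C=81 E=68 G=60 I=52 J=40 A=36 D=31 F=19 H=11
Assign: B→slot 2, C→slot 1, E skipped, G→slot 3, I→slot 4, J skipped, A skipped, D skipped, F skipped, H skipped.
Slots: [1:C] [2:B] [3:G] [4:I]
Profit = 81 + 86 + 60 + 52 = 279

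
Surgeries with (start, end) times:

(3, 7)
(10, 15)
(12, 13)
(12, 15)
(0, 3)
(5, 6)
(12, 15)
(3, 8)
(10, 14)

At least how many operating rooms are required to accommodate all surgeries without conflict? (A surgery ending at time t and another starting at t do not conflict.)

5

Events (time:±→running): 0:+→1 3:-→0 3:+→1 3:+→2 5:+→3 6:-→2 7:-→1 8:-→0 10:+→1 10:+→2 12:+→3 12:+→4 12:+→5 … peak 5.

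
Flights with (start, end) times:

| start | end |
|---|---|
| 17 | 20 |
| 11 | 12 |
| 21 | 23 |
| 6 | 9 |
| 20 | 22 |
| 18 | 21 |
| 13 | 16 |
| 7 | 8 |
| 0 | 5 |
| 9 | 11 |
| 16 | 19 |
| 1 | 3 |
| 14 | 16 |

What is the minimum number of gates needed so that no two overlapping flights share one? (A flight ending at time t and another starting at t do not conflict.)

Events (time:±→running): 0:+→1 1:+→2 3:-→1 5:-→0 6:+→1 7:+→2 8:-→1 9:-→0 9:+→1 11:-→0 11:+→1 12:-→0 13:+→1 14:+→2 16:-→1 16:-→0 16:+→1 17:+→2 18:+→3 … peak 3.

3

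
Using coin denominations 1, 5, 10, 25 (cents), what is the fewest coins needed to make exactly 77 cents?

Use the largest denomination that fits, subtract, and repeat.
77 − 3×25→2 − 2×1→0
Total coins = 3 + 2 = 5

5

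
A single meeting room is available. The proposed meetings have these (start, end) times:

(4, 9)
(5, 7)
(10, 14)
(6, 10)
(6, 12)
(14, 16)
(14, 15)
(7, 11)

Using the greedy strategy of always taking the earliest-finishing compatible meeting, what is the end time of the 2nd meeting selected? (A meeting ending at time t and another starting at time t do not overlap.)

11

Sort by end time and greedily take each interval whose start is ≥ the last chosen end.
Sorted by end: (5,7)  (4,9)  (6,10)  (7,11)  (6,12)  (10,14)  (14,15)  (14,16)
take (5,7); skip (6,10); take (7,11); take (14,15).
Selected: (5,7) (7,11) (14,15)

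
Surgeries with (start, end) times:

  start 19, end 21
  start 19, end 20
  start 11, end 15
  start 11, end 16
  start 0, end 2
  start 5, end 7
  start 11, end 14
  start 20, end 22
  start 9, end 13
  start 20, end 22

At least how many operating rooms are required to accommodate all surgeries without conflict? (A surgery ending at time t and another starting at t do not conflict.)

4

starts: [0, 5, 9, 11, 11, 11, 19, 19, 20, 20]
ends:   [2, 7, 13, 14, 15, 16, 20, 21, 22, 22]
s0→1 e2→0 s5→1 e7→0 s9→1 s11→2 s11→3 s11→4  — peak 4.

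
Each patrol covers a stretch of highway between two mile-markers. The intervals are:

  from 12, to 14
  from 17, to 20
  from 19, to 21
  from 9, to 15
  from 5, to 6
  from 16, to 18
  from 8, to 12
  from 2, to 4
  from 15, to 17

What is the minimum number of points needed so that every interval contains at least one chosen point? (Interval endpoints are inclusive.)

5

Process intervals by earliest right end; each time one isn't hit yet, stab at its right endpoint.
Sorted: [2,4] [5,6] [8,12] [12,14] [9,15] [15,17] [16,18] [17,20] [19,21]
{[2,4]} hit by 4; {[5,6]} hit by 6; {[8,12],[12,14],[9,15]} hit by 12; {[15,17],[16,18],[17,20]} hit by 17; {[19,21]} hit by 21.
Points: 4, 6, 12, 17, 21 (5 total).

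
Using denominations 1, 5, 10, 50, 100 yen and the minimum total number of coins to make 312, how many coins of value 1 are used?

2

Use the largest denomination that fits, subtract, and repeat.
312 − 3×100→12 − 1×10→2 − 2×1→0
Count of 1: 2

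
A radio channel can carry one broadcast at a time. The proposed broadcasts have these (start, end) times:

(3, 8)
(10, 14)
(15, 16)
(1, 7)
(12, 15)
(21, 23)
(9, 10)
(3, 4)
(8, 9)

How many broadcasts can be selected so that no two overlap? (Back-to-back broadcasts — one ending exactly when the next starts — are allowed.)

6

Greedy by earliest finish: after sorting by end time, pick each interval compatible with the last pick.
By end time: (3,4), (1,7), (3,8), (8,9), (9,10), (10,14), (12,15), (15,16), (21,23).
Pick (3,4); next start ≥ 4 → (8,9); next start ≥ 9 → (9,10); next start ≥ 10 → (10,14); next start ≥ 14 → (15,16); next start ≥ 16 → (21,23).
Selected 6 broadcasts.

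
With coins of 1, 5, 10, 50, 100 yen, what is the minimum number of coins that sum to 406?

6

406 = 4×100 + 1×5 + 1×1
Total coins = 4 + 1 + 1 = 6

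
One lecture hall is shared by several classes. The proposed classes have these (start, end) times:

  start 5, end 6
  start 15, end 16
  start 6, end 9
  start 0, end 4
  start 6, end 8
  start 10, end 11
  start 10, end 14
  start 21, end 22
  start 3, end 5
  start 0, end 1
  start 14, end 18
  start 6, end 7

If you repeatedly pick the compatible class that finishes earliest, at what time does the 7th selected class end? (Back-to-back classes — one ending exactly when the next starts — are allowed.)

By end time: (0,1), (0,4), (3,5), (5,6), (6,7), (6,8), (6,9), (10,11), (10,14), (15,16), (14,18), (21,22).
Pick (0,1); next start ≥ 1 → (3,5); next start ≥ 5 → (5,6); next start ≥ 6 → (6,7); next start ≥ 7 → (10,11); next start ≥ 11 → (15,16); next start ≥ 16 → (21,22).
Selected: (0,1) (3,5) (5,6) (6,7) (10,11) (15,16) (21,22)

22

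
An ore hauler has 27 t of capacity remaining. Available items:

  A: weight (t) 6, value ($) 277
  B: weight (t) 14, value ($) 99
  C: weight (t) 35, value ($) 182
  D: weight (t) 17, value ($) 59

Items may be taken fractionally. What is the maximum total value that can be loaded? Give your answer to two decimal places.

412.40

Sort by value per unit weight and fill in that order.
Ratios (sorted): A 46.17, B 7.07, C 5.20, D 3.47
take A (6 @ 277); take B (14 @ 99); take 7/35 of C → 36.40. Capacity used 27/27.
Total value = 412.40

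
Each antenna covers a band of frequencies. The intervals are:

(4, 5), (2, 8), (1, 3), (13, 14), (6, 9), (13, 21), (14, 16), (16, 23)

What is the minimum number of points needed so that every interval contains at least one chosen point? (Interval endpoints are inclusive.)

Sorted: [1,3] [4,5] [2,8] [6,9] [13,14] [14,16] [13,21] [16,23]
{[1,3]} hit by 3; {[4,5],[2,8]} hit by 5; {[6,9]} hit by 9; {[13,14],[14,16],[13,21]} hit by 14; {[16,23]} hit by 23.
Points: 3, 5, 9, 14, 23 (5 total).

5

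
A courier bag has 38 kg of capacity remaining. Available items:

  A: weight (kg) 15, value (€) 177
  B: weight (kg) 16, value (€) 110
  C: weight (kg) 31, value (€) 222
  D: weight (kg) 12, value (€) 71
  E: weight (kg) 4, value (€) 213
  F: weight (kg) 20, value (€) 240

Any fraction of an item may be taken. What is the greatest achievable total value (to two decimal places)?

618.20

Greedy by value/weight ratio, highest first.
Ratios (sorted): E 53.25, F 12.00, A 11.80, C 7.16, B 6.88, D 5.92
take E (4 @ 213); take F (20 @ 240); take 14/15 of A → 165.20. Capacity used 38/38.
Total value = 618.20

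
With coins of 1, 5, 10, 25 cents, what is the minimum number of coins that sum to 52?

Use the largest denomination that fits, subtract, and repeat.
52 = 2×25 + 2×1
Total coins = 2 + 2 = 4

4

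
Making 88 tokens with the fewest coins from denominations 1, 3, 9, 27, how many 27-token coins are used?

3

Use the largest denomination that fits, subtract, and repeat.
88 − 3×27→7 − 2×3→1 − 1×1→0
Count of 27: 3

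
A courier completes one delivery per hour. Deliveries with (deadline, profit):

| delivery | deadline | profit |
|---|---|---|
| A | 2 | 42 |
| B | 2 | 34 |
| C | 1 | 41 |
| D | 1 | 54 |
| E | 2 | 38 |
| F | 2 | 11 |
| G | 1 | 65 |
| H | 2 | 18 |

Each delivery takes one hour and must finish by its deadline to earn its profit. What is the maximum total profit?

Take jobs in profit order; each goes to the latest open slot no later than its deadline.
By profit: G(d1,65), D(d1,54), A(d2,42), C(d1,41), E(d2,38), B(d2,34), H(d2,18), F(d2,11)
G→slot 1; D skipped; A→slot 2; C skipped; E skipped; B skipped; H skipped; F skipped.
Profit = 65 + 42 = 107

107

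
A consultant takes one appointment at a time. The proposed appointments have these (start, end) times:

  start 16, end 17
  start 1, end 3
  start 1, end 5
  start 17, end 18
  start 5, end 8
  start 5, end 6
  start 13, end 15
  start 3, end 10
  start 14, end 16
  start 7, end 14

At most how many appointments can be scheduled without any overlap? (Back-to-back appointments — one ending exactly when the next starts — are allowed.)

6

Sort by end time and greedily take each interval whose start is ≥ the last chosen end.
Sorted by end: (1,3)  (1,5)  (5,6)  (5,8)  (3,10)  (7,14)  (13,15)  (14,16)  (16,17)  (17,18)
take (1,3); take (5,6); skip (3,10); take (7,14); take (14,16); take (16,17); take (17,18).
Selected 6 appointments.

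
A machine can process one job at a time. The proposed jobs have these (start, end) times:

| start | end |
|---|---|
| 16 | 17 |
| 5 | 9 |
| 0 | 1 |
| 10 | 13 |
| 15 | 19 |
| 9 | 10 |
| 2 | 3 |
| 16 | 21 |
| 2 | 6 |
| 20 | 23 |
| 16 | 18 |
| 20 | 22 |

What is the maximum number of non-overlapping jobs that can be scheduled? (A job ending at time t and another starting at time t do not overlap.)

Sorted by end: (0,1)  (2,3)  (2,6)  (5,9)  (9,10)  (10,13)  (16,17)  (16,18)  (15,19)  (16,21)  (20,22)  (20,23)
take (0,1); take (2,3); take (5,9); take (9,10); take (10,13); take (16,17); take (20,22).
Selected 7 jobs.

7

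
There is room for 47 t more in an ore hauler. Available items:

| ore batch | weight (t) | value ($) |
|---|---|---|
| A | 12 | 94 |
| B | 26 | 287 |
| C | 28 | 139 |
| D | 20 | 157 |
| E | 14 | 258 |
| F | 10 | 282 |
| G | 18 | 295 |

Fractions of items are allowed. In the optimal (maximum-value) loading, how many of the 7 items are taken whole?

Order: F (282/10=28.20) > E (258/14=18.43) > G (295/18=16.39) > B (287/26=11.04) > D (157/20=7.85) > A (94/12=7.83) > C (139/28=4.96)
Fill: take F (10 @ 282) → take E (14 @ 258) → take G (18 @ 295) → take 5/26 of B → 55.19; 47/47 used.
3 item(s) taken whole; one partial (take 5/26 of B).

3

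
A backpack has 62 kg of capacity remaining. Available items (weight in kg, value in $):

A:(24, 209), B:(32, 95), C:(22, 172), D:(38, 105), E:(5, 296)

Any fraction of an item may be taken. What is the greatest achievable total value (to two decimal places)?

709.66

Order: E (296/5=59.20) > A (209/24=8.71) > C (172/22=7.82) > B (95/32=2.97) > D (105/38=2.76)
Fill: take E (5 @ 296) → take A (24 @ 209) → take C (22 @ 172) → take 11/32 of B → 32.66; 62/62 used.
Total value = 709.66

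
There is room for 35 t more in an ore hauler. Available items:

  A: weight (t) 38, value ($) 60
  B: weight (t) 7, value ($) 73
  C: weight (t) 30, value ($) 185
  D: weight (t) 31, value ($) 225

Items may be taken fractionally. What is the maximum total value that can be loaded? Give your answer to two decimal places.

276.23

Ratios (sorted): B 10.43, D 7.26, C 6.17, A 1.58
take B (7 @ 73); take 28/31 of D → 203.23. Capacity used 35/35.
Total value = 276.23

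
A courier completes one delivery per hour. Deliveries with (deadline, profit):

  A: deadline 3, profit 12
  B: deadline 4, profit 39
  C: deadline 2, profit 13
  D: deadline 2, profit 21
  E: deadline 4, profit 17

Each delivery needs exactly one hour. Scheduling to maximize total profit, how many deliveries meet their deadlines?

Profit order: B=39 D=21 E=17 C=13 A=12
Assign: B→slot 4, D→slot 2, E→slot 3, C→slot 1, A skipped.
Slots: [1:C] [2:D] [3:E] [4:B]
4 of 5 scheduled.

4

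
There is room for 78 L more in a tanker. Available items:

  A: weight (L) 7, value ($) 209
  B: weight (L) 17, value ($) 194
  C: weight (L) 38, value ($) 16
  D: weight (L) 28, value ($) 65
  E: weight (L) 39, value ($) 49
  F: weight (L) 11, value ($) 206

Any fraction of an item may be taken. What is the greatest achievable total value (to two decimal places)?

692.85

Greedy by value/weight ratio, highest first.
Order: A (209/7=29.86) > F (206/11=18.73) > B (194/17=11.41) > D (65/28=2.32) > E (49/39=1.26) > C (16/38=0.42)
Fill: take A (7 @ 209) → take F (11 @ 206) → take B (17 @ 194) → take D (28 @ 65) → take 15/39 of E → 18.85; 78/78 used.
Total value = 692.85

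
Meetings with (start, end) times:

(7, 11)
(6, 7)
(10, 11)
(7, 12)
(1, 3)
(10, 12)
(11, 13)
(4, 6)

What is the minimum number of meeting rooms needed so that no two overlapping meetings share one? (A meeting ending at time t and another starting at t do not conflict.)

starts: [1, 4, 6, 7, 7, 10, 10, 11]
ends:   [3, 6, 7, 11, 11, 12, 12, 13]
s1→1 e3→0 s4→1 e6→0 s6→1 e7→0 s7→1 s7→2 s10→3 s10→4  — peak 4.

4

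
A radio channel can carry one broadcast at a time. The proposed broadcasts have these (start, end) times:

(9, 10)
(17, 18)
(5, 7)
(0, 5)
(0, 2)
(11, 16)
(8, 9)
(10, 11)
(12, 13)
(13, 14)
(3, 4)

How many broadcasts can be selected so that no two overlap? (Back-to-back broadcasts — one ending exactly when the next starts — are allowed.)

Order by finish time; keep every interval that doesn't clash with the previous kept one.
By end time: (0,2), (3,4), (0,5), (5,7), (8,9), (9,10), (10,11), (12,13), (13,14), (11,16), (17,18).
Pick (0,2); next start ≥ 2 → (3,4); next start ≥ 4 → (5,7); next start ≥ 7 → (8,9); next start ≥ 9 → (9,10); next start ≥ 10 → (10,11); next start ≥ 11 → (12,13); next start ≥ 13 → (13,14); next start ≥ 14 → (17,18).
Selected 9 broadcasts.

9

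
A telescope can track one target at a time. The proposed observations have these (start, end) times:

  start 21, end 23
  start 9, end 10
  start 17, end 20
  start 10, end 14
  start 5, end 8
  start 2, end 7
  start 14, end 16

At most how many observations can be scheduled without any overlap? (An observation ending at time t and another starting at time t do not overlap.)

6

Greedy by earliest finish: after sorting by end time, pick each interval compatible with the last pick.
By end time: (2,7), (5,8), (9,10), (10,14), (14,16), (17,20), (21,23).
Pick (2,7); next start ≥ 7 → (9,10); next start ≥ 10 → (10,14); next start ≥ 14 → (14,16); next start ≥ 16 → (17,20); next start ≥ 20 → (21,23).
Selected 6 observations.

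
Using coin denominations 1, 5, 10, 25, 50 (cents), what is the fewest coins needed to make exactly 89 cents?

Use the largest denomination that fits, subtract, and repeat.
89 − 1×50→39 − 1×25→14 − 1×10→4 − 4×1→0
Total coins = 1 + 1 + 1 + 4 = 7

7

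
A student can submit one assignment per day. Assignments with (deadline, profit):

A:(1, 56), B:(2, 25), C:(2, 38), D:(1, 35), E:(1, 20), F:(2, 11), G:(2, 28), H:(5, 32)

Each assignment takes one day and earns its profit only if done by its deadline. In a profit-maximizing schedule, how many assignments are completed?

3

Profit order: A=56 C=38 D=35 H=32 G=28 B=25 E=20 F=11
Assign: A→slot 1, C→slot 2, D skipped, H→slot 5, G skipped, B skipped, E skipped, F skipped.
Slots: [1:A] [2:C] [5:H]
3 of 8 scheduled.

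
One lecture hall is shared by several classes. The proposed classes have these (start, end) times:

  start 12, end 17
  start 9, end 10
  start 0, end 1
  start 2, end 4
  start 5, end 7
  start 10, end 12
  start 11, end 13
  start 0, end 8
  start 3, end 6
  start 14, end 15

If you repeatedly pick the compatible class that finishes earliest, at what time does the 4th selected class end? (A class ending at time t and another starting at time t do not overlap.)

Greedy by earliest finish: after sorting by end time, pick each interval compatible with the last pick.
Sorted by end: (0,1)  (2,4)  (3,6)  (5,7)  (0,8)  (9,10)  (10,12)  (11,13)  (14,15)  (12,17)
take (0,1); take (2,4); take (5,7); take (9,10); take (10,12); skip (11,13); take (14,15); skip (12,17).
Selected: (0,1) (2,4) (5,7) (9,10) (10,12) (14,15)

10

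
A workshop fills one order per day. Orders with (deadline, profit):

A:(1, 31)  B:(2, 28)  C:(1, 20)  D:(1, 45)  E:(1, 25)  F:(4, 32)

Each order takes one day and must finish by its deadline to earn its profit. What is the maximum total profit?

By profit: D(d1,45), F(d4,32), A(d1,31), B(d2,28), E(d1,25), C(d1,20)
D→slot 1; F→slot 4; A skipped; B→slot 2; E skipped; C skipped.
Profit = 45 + 28 + 32 = 105

105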